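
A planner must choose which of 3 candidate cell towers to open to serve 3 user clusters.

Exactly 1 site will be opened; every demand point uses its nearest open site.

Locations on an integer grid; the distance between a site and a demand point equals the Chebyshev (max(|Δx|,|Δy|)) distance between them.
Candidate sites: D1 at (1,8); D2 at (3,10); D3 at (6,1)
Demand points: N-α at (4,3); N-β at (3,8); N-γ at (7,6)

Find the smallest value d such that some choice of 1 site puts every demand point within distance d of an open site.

Open {D1}.
  Farthest demand point is N-γ at distance 6 (to D1); all others are ≤ 6.
With {D2} the worst case is 7.
With {D3} the worst case is 7.
No size-1 selection achieves below 6.

6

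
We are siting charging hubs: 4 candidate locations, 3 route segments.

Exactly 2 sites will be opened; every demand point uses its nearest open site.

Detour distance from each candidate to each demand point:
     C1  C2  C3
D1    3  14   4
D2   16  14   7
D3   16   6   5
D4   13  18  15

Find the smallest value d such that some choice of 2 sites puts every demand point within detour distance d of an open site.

Open {D1, D3}.
  Farthest demand point is C2 at detour distance 6 (to D3); all others are ≤ 6.
With {D3, D4} the worst case is 13.
With {D1, D2} the worst case is 14.
No size-2 selection achieves below 6.

6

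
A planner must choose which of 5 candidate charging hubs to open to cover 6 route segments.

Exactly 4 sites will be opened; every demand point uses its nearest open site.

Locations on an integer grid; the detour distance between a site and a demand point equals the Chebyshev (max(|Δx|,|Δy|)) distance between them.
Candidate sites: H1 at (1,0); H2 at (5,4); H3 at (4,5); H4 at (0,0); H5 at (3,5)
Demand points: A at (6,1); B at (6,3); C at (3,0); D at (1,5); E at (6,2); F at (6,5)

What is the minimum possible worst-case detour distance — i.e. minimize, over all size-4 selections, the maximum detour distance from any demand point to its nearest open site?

3

Open {H1, H2, H3, H4}.
  Farthest demand point is A at detour distance 3 (to H2); all others are ≤ 3.
With {H1, H2, H3, H5} the worst case is 3.
With {H1, H2, H4, H5} the worst case is 3.
No size-4 selection achieves below 3.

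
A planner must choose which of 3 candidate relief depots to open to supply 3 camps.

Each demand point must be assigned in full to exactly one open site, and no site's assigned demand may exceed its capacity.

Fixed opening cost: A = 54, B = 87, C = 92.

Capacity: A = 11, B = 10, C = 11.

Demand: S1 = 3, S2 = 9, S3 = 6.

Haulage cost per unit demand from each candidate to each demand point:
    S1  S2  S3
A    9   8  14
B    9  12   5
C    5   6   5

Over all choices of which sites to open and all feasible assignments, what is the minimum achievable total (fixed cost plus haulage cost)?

263

Open {A, C}; cheapest assignment that respects the capacities:
  A (cap 11, load 9): S2 — cost 9×8 = 72
  C (cap 11, load 9): S1, S3 — cost 3×5 + 6×5 = 45
  Shipping 117, fixed 146 → total 263.
  Any other capacity-feasible assignment to {A, C} ships for at least 117.
Compare {A, B}: its best feasible assignment gives total 270.
Compare {B, C}: its best feasible assignment gives total 290.
Every other set of open sites that can feasibly serve all demand totals ≥ 270 even under its best assignment. Minimum: 263.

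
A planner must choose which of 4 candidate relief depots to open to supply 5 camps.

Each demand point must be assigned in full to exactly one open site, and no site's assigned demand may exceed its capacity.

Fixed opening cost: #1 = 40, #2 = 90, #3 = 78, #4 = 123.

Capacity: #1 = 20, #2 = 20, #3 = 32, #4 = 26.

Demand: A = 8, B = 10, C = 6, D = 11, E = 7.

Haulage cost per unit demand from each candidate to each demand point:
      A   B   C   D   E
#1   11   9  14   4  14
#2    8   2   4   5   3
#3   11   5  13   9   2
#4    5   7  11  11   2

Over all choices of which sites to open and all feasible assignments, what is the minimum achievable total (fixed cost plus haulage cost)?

Open {#1, #3}; cheapest assignment that respects the capacities:
  #1 (cap 20, load 19): A, D — cost 8×11 + 11×4 = 132
  #3 (cap 32, load 23): B, C, E — cost 10×5 + 6×13 + 7×2 = 142
  Shipping 274, fixed 118 → total 392.
  Any other capacity-feasible assignment to {#1, #3} ships for at least 274.
Compare {#1, #2, #4}: its best feasible assignment gives total 395.
Compare {#1, #2, #3}: its best feasible assignment gives total 398.
Every other set of open sites that can feasibly serve all demand totals ≥ 395 even under its best assignment. Minimum: 392.

392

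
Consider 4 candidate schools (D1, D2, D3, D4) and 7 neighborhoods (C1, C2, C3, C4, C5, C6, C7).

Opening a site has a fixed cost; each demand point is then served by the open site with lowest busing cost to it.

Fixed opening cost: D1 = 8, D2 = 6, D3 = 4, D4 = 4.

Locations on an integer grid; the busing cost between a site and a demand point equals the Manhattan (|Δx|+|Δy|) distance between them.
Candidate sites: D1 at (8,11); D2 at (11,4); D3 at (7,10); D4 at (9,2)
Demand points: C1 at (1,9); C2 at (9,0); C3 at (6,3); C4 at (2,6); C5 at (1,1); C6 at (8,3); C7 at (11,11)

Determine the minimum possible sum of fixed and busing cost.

Open {D3, D4}: assign each demand point to its cheapest open site.
  C1→D3 7, C2→D4 2, C3→D4 4, C4→D3 9, C5→D4 9, C6→D4 2, C7→D3 5
  busing cost 38, fixed 8 → total 46.
Compare {D1, D4}: busing cost 40 + fixed 12 = 52.
Compare {D1, D3, D4}: busing cost 36 + fixed 16 = 52.
Compare {D2, D3, D4}: busing cost 38 + fixed 14 = 52.
All other subsets cost ≥ 52. Minimum total cost: 46.

46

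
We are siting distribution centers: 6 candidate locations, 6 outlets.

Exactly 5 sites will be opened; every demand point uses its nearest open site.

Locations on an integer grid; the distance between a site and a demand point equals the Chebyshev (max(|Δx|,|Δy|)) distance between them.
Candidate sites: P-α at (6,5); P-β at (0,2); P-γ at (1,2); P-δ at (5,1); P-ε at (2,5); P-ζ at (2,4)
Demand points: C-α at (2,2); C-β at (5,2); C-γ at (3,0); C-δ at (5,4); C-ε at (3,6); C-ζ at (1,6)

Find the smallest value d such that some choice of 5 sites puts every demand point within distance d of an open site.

Open {P-α, P-β, P-γ, P-δ, P-ε}.
  Farthest demand point is C-γ at distance 2 (to P-γ); all others are ≤ 2.
With {P-α, P-β, P-γ, P-δ, P-ζ} the worst case is 2.
With {P-α, P-β, P-δ, P-ε, P-ζ} the worst case is 2.
No size-5 selection achieves below 2.

2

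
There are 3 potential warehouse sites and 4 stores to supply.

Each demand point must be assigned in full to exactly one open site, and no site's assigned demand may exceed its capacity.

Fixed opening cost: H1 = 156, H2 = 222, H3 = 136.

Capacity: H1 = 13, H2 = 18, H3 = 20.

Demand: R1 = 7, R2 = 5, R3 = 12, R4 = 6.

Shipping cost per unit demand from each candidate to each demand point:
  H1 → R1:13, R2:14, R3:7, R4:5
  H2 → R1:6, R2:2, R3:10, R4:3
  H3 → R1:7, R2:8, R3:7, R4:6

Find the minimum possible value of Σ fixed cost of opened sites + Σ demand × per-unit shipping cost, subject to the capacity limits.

501

Open {H1, H3}; cheapest assignment that respects the capacities:
  H1 (cap 13, load 12): R3 — cost 12×7 = 84
  H3 (cap 20, load 18): R1, R2, R4 — cost 7×7 + 5×8 + 6×6 = 125
  Shipping 209, fixed 292 → total 501.
  Any other capacity-feasible assignment to {H1, H3} ships for at least 209.
Compare {H2, H3}: its best feasible assignment gives total 512.
Compare {H1, H2}: its best feasible assignment gives total 532.
Every other set of open sites that can feasibly serve all demand totals ≥ 512 even under its best assignment. Minimum: 501.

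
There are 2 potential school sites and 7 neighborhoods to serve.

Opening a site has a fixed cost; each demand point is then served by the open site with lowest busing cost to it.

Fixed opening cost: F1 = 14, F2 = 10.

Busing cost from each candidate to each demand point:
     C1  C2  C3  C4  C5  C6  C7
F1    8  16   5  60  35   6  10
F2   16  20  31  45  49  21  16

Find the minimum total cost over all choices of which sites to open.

Open {F1, F2}: assign each demand point to its cheapest open site.
  C1→F1 8, C2→F1 16, C3→F1 5, C4→F2 45, C5→F1 35, C6→F1 6, C7→F1 10
  busing cost 125, fixed 24 → total 149.
Compare {F1}: busing cost 140 + fixed 14 = 154.
Compare {F2}: busing cost 198 + fixed 10 = 208.

149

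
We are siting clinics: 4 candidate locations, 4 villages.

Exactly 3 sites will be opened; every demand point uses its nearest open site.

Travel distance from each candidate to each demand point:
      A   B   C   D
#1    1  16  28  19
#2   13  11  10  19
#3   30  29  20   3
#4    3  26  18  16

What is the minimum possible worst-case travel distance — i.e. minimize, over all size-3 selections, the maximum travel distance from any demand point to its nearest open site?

11

Open {#1, #2, #3}.
  Farthest demand point is B at travel distance 11 (to #2); all others are ≤ 11.
With {#2, #3, #4} the worst case is 11.
With {#1, #2, #4} the worst case is 16.
No size-3 selection achieves below 11.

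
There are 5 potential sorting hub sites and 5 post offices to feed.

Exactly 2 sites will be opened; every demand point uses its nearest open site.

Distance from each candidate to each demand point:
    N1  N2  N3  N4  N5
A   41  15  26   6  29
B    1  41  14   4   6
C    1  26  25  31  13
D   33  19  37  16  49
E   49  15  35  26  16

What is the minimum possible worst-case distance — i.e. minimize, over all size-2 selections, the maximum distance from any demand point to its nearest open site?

15

Open {A, B}.
  Farthest demand point is N2 at distance 15 (to A); all others are ≤ 15.
With {B, E} the worst case is 15.
With {B, D} the worst case is 19.
No size-2 selection achieves below 15.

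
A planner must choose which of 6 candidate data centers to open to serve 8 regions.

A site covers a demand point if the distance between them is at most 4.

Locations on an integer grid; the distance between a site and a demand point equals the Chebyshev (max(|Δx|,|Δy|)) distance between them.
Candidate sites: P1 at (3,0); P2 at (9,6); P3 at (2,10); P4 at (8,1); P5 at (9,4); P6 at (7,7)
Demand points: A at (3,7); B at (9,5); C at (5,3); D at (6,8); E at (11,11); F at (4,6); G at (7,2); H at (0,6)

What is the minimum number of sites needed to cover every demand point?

Coverage sets (demand points within 4 of each site):
  P1: {C, G}
  P2: {B, C, D, G}
  P3: {A, D, F, H}
  P4: {B, C, G}
  P5: {B, C, D, G}
  P6: {A, B, C, D, E, F}
No 2 sites suffice: every size-2 union leaves at least one demand point uncovered.
But {P1, P3, P6} covers everything, so the minimum is 3.

3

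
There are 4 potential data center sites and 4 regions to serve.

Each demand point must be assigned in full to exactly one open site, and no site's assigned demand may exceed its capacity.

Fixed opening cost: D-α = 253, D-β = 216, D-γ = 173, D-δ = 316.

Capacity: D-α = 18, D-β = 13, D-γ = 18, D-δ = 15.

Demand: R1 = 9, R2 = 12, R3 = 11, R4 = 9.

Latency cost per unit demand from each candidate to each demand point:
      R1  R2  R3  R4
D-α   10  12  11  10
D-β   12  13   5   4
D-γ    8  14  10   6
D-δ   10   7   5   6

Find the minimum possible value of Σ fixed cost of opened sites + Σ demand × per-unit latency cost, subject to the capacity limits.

967

Open {D-α, D-β, D-γ}; cheapest assignment that respects the capacities:
  D-α (cap 18, load 12): R2 — cost 12×12 = 144
  D-β (cap 13, load 11): R3 — cost 11×5 = 55
  D-γ (cap 18, load 18): R1, R4 — cost 9×8 + 9×6 = 126
  Shipping 325, fixed 642 → total 967.
  Any other capacity-feasible assignment to {D-α, D-β, D-γ} ships for at least 325.
Compare {D-β, D-γ, D-δ}: its best feasible assignment gives total 970.
Compare {D-α, D-γ, D-δ}: its best feasible assignment gives total 1067.
Every other set of open sites that can feasibly serve all demand totals ≥ 970 even under its best assignment. Minimum: 967.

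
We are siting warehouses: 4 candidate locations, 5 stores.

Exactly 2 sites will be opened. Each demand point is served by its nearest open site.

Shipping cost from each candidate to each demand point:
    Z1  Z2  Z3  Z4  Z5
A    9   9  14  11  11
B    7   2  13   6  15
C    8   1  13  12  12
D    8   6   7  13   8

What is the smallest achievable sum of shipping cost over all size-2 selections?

Open {B, D}.
  Z1→B 7, Z2→B 2, Z3→D 7, Z4→B 6, Z5→D 8  ⇒ total 30.
Compare {C, D}: total 36.
Compare {A, B}: total 39.
No size-2 selection does better; minimum is 30.

30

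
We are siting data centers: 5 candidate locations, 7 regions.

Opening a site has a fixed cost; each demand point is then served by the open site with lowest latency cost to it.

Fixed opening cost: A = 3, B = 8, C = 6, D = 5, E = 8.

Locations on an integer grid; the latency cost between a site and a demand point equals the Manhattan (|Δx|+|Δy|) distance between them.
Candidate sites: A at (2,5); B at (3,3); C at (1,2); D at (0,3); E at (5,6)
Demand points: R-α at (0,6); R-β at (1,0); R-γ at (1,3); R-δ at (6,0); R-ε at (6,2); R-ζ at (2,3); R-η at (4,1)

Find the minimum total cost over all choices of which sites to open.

32

Open {C}: assign each demand point to its cheapest open site.
  R-α→C 5, R-β→C 2, R-γ→C 1, R-δ→C 7, R-ε→C 5, R-ζ→C 2, R-η→C 4
  latency cost 26, fixed 6 → total 32.
Compare {A, C}: latency cost 24 + fixed 9 = 33.
Compare {B}: latency cost 27 + fixed 8 = 35.
Compare {A, B}: latency cost 24 + fixed 11 = 35.
All other subsets cost ≥ 33. Minimum total cost: 32.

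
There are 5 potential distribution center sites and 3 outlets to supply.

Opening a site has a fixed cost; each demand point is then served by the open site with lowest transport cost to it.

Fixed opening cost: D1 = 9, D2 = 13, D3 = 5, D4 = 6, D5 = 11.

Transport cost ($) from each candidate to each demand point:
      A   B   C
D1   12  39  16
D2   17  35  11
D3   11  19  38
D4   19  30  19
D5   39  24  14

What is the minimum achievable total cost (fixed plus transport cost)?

Open {D2, D3}: assign each demand point to its cheapest open site.
  A→D3 11, B→D3 19, C→D2 11
  transport cost 41, fixed 18 → total 59.
Compare {D1, D3}: transport cost 46 + fixed 14 = 60.
Compare {D3, D4}: transport cost 49 + fixed 11 = 60.
Compare {D3, D5}: transport cost 44 + fixed 16 = 60.
All other subsets cost ≥ 60. Minimum total cost: 59.

59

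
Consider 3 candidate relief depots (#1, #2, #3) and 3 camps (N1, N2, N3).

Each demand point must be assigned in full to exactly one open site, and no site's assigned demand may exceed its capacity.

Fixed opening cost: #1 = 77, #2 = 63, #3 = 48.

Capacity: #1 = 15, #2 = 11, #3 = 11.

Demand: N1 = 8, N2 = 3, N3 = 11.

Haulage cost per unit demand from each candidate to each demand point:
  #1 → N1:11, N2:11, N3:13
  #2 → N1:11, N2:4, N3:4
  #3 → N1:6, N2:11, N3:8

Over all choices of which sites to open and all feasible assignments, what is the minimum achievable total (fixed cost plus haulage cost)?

Open {#2, #3}; cheapest assignment that respects the capacities:
  #2 (cap 11, load 11): N3 — cost 11×4 = 44
  #3 (cap 11, load 11): N1, N2 — cost 8×6 + 3×11 = 81
  Shipping 125, fixed 111 → total 236.
  Any other capacity-feasible assignment to {#2, #3} ships for at least 125.
Compare {#1, #2}: its best feasible assignment gives total 305.
Compare {#1, #2, #3}: its best feasible assignment gives total 313.
Every other set of open sites that can feasibly serve all demand totals ≥ 305 even under its best assignment. Minimum: 236.

236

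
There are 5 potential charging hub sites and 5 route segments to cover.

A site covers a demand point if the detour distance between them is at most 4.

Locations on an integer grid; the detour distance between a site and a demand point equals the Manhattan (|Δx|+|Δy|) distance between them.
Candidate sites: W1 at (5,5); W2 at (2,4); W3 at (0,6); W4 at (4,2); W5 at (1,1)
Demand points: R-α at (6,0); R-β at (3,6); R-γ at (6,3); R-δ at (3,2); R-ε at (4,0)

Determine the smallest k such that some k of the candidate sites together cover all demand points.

Coverage sets (demand points within 4 of each site):
  W1: {R-β, R-γ}
  W2: {R-β, R-δ}
  W3: {R-β}
  W4: {R-α, R-γ, R-δ, R-ε}
  W5: {R-δ, R-ε}
No single site covers all 5 demand points.
But {W1, W4} covers everything, so the minimum is 2.

2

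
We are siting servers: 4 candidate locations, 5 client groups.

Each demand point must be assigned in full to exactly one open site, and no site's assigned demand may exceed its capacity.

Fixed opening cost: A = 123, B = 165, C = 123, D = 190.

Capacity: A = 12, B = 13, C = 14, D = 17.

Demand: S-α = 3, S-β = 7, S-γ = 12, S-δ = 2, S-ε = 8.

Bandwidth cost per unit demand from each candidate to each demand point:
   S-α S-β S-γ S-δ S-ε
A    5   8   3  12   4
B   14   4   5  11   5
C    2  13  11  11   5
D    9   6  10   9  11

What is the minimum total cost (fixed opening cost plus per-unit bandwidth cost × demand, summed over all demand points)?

543

Open {A, B, C}; cheapest assignment that respects the capacities:
  A (cap 12, load 12): S-γ — cost 12×3 = 36
  B (cap 13, load 9): S-β, S-δ — cost 7×4 + 2×11 = 50
  C (cap 14, load 11): S-α, S-ε — cost 3×2 + 8×5 = 46
  Shipping 132, fixed 411 → total 543.
  Any other capacity-feasible assignment to {A, B, C} ships for at least 132.
Compare {A, C, D}: its best feasible assignment gives total 578.
Compare {A, B, D}: its best feasible assignment gives total 641.
Every other set of open sites that can feasibly serve all demand totals ≥ 578 even under its best assignment. Minimum: 543.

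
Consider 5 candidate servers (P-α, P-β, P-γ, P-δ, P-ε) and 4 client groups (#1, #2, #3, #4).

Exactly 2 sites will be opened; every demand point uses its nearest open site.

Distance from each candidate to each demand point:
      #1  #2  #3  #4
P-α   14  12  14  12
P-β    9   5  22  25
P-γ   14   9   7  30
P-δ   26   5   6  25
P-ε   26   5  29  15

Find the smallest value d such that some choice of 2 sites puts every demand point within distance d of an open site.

14

Open {P-α, P-β}.
  Farthest demand point is #3 at distance 14 (to P-α); all others are ≤ 14.
With {P-α, P-γ} the worst case is 14.
With {P-α, P-δ} the worst case is 14.
No size-2 selection achieves below 14.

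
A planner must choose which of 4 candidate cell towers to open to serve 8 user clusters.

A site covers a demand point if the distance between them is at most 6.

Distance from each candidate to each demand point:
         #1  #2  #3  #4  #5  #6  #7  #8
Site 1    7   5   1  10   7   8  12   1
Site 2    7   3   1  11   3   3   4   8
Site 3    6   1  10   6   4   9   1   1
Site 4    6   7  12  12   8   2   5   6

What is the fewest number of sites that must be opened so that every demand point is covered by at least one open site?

2

Coverage sets (demand points within 6 of each site):
  Site 1: {#2, #3, #8}
  Site 2: {#2, #3, #5, #6, #7}
  Site 3: {#1, #2, #4, #5, #7, #8}
  Site 4: {#1, #6, #7, #8}
No single site covers all 8 demand points.
But {Site 2, Site 3} covers everything, so the minimum is 2.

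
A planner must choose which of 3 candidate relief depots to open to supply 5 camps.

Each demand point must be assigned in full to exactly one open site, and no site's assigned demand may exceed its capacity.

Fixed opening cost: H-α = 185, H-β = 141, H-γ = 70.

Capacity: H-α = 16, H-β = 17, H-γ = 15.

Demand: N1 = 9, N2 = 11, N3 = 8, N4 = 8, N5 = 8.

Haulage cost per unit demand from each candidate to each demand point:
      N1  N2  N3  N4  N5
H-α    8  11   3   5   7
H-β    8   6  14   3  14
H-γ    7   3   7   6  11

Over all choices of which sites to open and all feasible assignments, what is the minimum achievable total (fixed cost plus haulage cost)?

Open {H-α, H-β, H-γ}; cheapest assignment that respects the capacities:
  H-α (cap 16, load 16): N3, N5 — cost 8×3 + 8×7 = 80
  H-β (cap 17, load 17): N1, N4 — cost 9×8 + 8×3 = 96
  H-γ (cap 15, load 11): N2 — cost 11×3 = 33
  Shipping 209, fixed 396 → total 605.
  Any other capacity-feasible assignment to {H-α, H-β, H-γ} ships for at least 209.
Total demand is 44 and no other set of sites has combined capacity ≥ 44, so {H-α, H-β, H-γ} is the only feasible choice of open sites. Minimum: 605.

605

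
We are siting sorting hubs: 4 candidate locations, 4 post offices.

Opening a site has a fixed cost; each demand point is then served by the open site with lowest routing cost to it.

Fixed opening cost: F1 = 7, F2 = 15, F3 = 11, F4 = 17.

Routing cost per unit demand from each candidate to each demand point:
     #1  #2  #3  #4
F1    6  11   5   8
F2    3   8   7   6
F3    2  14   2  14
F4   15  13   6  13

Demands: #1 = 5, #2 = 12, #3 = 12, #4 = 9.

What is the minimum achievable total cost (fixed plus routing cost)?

210

Open {F2, F3}: assign each demand point to its cheapest open site.
  #1→F3 5×2=10, #2→F2 12×8=96, #3→F3 12×2=24, #4→F2 9×6=54
  routing cost 184, fixed 26 → total 210.
Compare {F1, F2, F3}: routing cost 184 + fixed 33 = 217.
Compare {F2, F3, F4}: routing cost 184 + fixed 43 = 227.
Compare {F1, F2, F3, F4}: routing cost 184 + fixed 50 = 234.
All other subsets cost ≥ 217. Minimum total cost: 210.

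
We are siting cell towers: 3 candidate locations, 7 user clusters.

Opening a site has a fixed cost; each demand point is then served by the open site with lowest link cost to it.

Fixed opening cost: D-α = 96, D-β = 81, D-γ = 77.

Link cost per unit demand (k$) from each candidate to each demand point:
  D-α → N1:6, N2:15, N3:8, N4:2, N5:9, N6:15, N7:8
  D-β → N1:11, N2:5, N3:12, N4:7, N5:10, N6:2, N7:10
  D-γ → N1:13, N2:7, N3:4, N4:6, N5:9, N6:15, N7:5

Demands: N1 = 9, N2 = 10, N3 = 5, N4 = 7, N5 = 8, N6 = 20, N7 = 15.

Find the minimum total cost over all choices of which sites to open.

556

Open {D-β, D-γ}: assign each demand point to its cheapest open site.
  N1→D-β 9×11=99, N2→D-β 10×5=50, N3→D-γ 5×4=20, N4→D-γ 7×6=42, N5→D-γ 8×9=72, N6→D-β 20×2=40, N7→D-γ 15×5=75
  link cost 398, fixed 158 → total 556.
Compare {D-α, D-β}: link cost 390 + fixed 177 = 567.
Compare {D-α, D-β, D-γ}: link cost 325 + fixed 254 = 579.
Compare {D-β}: link cost 528 + fixed 81 = 609.
All other subsets cost ≥ 567. Minimum total cost: 556.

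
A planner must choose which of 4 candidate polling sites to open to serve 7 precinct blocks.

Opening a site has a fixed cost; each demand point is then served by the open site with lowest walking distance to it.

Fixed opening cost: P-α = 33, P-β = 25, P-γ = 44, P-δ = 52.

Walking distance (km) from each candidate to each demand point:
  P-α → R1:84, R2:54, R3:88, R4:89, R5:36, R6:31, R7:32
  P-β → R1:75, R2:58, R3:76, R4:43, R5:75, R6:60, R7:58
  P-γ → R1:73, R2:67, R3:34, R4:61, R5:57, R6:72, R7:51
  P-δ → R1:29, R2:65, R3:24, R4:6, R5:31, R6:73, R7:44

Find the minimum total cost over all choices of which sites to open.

Open {P-α, P-δ}: assign each demand point to its cheapest open site.
  R1→P-δ 29, R2→P-α 54, R3→P-δ 24, R4→P-δ 6, R5→P-δ 31, R6→P-α 31, R7→P-α 32
  walking distance 207, fixed 85 → total 292.
Compare {P-α, P-β, P-δ}: walking distance 207 + fixed 110 = 317.
Compare {P-δ}: walking distance 272 + fixed 52 = 324.
Compare {P-β, P-δ}: walking distance 252 + fixed 77 = 329.
All other subsets cost ≥ 317. Minimum total cost: 292.

292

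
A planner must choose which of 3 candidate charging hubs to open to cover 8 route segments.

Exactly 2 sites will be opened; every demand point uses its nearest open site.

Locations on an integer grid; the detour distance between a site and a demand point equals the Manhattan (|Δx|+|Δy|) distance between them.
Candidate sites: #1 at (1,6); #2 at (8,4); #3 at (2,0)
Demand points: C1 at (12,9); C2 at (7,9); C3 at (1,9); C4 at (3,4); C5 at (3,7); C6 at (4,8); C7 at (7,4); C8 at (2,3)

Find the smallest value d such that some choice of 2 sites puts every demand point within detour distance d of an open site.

Open {#1, #2}.
  Farthest demand point is C1 at detour distance 9 (to #2); all others are ≤ 9.
With {#2, #3} the worst case is 10.
With {#1, #3} the worst case is 14.
No size-2 selection achieves below 9.

9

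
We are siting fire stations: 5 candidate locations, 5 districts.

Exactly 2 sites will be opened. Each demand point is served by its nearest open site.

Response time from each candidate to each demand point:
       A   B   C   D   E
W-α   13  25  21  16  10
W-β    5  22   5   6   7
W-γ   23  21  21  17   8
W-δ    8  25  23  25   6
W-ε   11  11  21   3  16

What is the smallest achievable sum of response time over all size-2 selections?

31

Open {W-β, W-ε}.
  A→W-β 5, B→W-ε 11, C→W-β 5, D→W-ε 3, E→W-β 7  ⇒ total 31.
Compare {W-β, W-γ}: total 44.
Compare {W-β, W-δ}: total 44.
No size-2 selection does better; minimum is 31.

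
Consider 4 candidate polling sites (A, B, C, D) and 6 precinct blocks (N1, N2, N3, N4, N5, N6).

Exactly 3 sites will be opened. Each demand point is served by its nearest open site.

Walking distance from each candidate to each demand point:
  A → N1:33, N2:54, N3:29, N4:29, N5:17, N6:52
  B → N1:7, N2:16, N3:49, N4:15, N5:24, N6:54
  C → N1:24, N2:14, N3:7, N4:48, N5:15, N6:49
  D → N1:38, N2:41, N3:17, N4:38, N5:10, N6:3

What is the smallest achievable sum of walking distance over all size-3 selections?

Open {B, C, D}.
  N1→B 7, N2→C 14, N3→C 7, N4→B 15, N5→D 10, N6→D 3  ⇒ total 56.
Compare {A, B, D}: total 68.
Compare {A, C, D}: total 87.
No size-3 selection does better; minimum is 56.

56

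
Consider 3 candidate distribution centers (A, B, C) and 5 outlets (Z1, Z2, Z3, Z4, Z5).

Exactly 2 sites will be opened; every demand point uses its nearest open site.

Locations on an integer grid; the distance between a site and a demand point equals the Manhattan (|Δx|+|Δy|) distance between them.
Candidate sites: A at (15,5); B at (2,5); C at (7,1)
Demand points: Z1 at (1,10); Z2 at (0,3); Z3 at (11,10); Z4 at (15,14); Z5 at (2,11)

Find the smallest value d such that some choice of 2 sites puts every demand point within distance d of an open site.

9

Open {A, B}.
  Farthest demand point is Z3 at distance 9 (to A); all others are ≤ 9.
With {A, C} the worst case is 15.
With {B, C} the worst case is 21.
No size-2 selection achieves below 9.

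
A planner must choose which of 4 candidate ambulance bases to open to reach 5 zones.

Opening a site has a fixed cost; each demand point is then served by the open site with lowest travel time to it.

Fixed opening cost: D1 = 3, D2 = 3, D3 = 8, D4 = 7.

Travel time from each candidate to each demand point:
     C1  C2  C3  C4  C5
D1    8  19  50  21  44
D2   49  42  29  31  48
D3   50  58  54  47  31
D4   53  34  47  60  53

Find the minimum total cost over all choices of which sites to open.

Open {D1, D2, D3}: assign each demand point to its cheapest open site.
  C1→D1 8, C2→D1 19, C3→D2 29, C4→D1 21, C5→D3 31
  travel time 108, fixed 14 → total 122.
Compare {D1, D2}: travel time 121 + fixed 6 = 127.
Compare {D1, D2, D3, D4}: travel time 108 + fixed 21 = 129.
Compare {D1, D2, D4}: travel time 121 + fixed 13 = 134.
All other subsets cost ≥ 127. Minimum total cost: 122.

122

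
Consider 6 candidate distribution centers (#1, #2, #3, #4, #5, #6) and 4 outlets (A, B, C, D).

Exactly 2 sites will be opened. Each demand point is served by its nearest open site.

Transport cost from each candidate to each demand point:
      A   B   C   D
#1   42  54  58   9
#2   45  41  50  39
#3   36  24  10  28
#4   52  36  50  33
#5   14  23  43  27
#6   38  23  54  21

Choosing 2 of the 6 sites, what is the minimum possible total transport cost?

Open {#3, #5}.
  A→#5 14, B→#5 23, C→#3 10, D→#5 27  ⇒ total 74.
Compare {#1, #3}: total 79.
Compare {#1, #5}: total 89.
No size-2 selection does better; minimum is 74.

74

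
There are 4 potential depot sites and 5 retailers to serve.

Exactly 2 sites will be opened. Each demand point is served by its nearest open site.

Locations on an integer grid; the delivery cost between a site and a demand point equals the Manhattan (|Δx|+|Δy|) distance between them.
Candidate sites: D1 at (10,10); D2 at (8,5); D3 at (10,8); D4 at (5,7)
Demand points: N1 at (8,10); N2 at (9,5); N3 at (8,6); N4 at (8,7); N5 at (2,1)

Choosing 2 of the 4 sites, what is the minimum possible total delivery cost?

Open {D1, D2}.
  N1→D1 2, N2→D2 1, N3→D2 1, N4→D2 2, N5→D2 10  ⇒ total 16.
Compare {D2, D3}: total 18.
Compare {D2, D4}: total 18.
No size-2 selection does better; minimum is 16.

16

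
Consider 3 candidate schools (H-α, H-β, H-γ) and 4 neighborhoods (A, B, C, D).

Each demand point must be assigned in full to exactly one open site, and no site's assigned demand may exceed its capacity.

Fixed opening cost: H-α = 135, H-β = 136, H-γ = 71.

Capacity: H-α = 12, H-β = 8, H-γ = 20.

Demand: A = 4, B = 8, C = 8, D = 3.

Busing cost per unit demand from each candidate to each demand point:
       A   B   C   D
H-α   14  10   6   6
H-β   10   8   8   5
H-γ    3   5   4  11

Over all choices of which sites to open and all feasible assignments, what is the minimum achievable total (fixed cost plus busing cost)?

Open {H-β, H-γ}; cheapest assignment that respects the capacities:
  H-β (cap 8, load 3): D — cost 3×5 = 15
  H-γ (cap 20, load 20): A, B, C — cost 4×3 + 8×5 + 8×4 = 84
  Shipping 99, fixed 207 → total 306.
  Any other capacity-feasible assignment to {H-β, H-γ} ships for at least 99.
Compare {H-α, H-γ}: its best feasible assignment gives total 308.
Compare {H-α, H-β, H-γ}: its best feasible assignment gives total 441.
Every other set of open sites that can feasibly serve all demand totals ≥ 308 even under its best assignment. Minimum: 306.

306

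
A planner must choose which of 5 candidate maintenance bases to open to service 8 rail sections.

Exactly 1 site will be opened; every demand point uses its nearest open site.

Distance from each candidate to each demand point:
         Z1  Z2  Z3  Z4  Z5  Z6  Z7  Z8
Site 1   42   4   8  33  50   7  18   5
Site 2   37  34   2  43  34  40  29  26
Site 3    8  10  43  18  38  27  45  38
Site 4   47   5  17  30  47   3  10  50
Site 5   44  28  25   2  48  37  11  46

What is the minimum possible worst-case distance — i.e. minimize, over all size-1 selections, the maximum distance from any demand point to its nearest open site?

Open {Site 2}.
  Farthest demand point is Z4 at distance 43 (to Site 2); all others are ≤ 43.
With {Site 3} the worst case is 45.
With {Site 5} the worst case is 48.
No size-1 selection achieves below 43.

43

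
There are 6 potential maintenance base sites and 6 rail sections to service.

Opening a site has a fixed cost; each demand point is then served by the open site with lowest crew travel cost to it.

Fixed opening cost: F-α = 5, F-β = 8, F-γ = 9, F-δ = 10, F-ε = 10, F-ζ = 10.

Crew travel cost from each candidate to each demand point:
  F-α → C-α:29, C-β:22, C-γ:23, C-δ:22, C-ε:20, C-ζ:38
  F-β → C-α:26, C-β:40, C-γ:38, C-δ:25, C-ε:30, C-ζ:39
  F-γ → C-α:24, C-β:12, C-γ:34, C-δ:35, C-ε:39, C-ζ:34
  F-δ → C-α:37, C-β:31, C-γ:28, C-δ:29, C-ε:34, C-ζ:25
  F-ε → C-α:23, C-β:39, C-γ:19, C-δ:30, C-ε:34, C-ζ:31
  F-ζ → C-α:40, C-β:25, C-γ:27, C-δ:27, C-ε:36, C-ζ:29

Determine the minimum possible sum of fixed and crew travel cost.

Open {F-α, F-γ}: assign each demand point to its cheapest open site.
  C-α→F-γ 24, C-β→F-γ 12, C-γ→F-α 23, C-δ→F-α 22, C-ε→F-α 20, C-ζ→F-γ 34
  crew travel cost 135, fixed 14 → total 149.
Compare {F-α, F-γ, F-δ}: crew travel cost 126 + fixed 24 = 150.
Compare {F-α, F-γ, F-ε}: crew travel cost 127 + fixed 24 = 151.
Compare {F-α, F-ε}: crew travel cost 137 + fixed 15 = 152.
All other subsets cost ≥ 150. Minimum total cost: 149.

149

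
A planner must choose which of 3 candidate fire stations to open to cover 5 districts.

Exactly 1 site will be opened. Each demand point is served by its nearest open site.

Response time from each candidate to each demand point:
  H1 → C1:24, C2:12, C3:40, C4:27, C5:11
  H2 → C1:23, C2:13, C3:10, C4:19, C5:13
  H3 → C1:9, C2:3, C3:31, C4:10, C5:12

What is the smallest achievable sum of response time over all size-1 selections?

Open {H3}.
  C1→H3 9, C2→H3 3, C3→H3 31, C4→H3 10, C5→H3 12  ⇒ total 65.
Compare {H2}: total 78.
Compare {H1}: total 114.

65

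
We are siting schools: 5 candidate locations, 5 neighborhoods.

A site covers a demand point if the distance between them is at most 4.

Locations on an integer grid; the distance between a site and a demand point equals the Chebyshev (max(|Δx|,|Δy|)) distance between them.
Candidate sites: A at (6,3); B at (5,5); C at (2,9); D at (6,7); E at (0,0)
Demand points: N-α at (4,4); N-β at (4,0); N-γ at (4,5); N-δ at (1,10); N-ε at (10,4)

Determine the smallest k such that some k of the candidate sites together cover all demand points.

Coverage sets (demand points within 4 of each site):
  A: {N-α, N-β, N-γ, N-ε}
  B: {N-α, N-γ}
  C: {N-γ, N-δ}
  D: {N-α, N-γ, N-ε}
  E: {N-α, N-β}
No single site covers all 5 demand points.
But {A, C} covers everything, so the minimum is 2.

2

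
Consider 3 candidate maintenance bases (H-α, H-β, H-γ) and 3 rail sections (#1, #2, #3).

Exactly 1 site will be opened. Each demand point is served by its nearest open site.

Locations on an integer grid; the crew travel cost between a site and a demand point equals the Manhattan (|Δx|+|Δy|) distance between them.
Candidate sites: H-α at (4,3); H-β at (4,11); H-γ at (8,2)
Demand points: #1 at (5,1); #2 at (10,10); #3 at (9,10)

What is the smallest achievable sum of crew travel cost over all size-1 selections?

Open {H-γ}.
  #1→H-γ 4, #2→H-γ 10, #3→H-γ 9  ⇒ total 23.
Compare {H-β}: total 24.
Compare {H-α}: total 28.

23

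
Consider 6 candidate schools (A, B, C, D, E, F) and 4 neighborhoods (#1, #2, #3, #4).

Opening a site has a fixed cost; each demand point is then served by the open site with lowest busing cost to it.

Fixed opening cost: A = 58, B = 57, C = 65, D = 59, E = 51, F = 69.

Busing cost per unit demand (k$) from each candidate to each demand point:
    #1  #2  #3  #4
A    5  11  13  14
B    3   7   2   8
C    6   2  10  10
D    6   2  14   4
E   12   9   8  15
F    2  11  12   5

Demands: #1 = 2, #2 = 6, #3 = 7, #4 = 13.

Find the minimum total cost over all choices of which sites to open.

200

Open {B, D}: assign each demand point to its cheapest open site.
  #1→B 2×3=6, #2→D 6×2=12, #3→B 7×2=14, #4→D 13×4=52
  busing cost 84, fixed 116 → total 200.
Compare {B}: busing cost 166 + fixed 57 = 223.
Compare {D}: busing cost 174 + fixed 59 = 233.
Compare {D, E}: busing cost 132 + fixed 110 = 242.
All other subsets cost ≥ 223. Minimum total cost: 200.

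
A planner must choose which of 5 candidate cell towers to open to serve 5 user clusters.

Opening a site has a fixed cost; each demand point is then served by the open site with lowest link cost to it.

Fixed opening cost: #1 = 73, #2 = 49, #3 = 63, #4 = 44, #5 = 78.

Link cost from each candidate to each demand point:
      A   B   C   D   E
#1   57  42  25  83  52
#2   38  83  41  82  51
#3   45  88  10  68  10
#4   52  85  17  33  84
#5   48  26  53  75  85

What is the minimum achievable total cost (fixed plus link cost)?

Open {#3}: assign each demand point to its cheapest open site.
  A→#3 45, B→#3 88, C→#3 10, D→#3 68, E→#3 10
  link cost 221, fixed 63 → total 284.
Compare {#3, #4}: link cost 183 + fixed 107 = 290.
Compare {#3, #5}: link cost 159 + fixed 141 = 300.
Compare {#3, #4, #5}: link cost 124 + fixed 185 = 309.
All other subsets cost ≥ 290. Minimum total cost: 284.

284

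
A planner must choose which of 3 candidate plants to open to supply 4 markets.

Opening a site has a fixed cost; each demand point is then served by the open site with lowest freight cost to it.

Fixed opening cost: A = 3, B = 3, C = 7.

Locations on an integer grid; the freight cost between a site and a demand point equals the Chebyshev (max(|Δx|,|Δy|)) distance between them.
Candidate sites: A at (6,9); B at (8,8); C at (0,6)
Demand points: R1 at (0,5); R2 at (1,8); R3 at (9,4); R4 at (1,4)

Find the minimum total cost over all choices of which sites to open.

Open {B, C}: assign each demand point to its cheapest open site.
  R1→C 1, R2→C 2, R3→B 4, R4→C 2
  freight cost 9, fixed 10 → total 19.
Compare {A, C}: freight cost 10 + fixed 10 = 20.
Compare {C}: freight cost 14 + fixed 7 = 21.
Compare {A, B, C}: freight cost 9 + fixed 13 = 22.
All other subsets cost ≥ 20. Minimum total cost: 19.

19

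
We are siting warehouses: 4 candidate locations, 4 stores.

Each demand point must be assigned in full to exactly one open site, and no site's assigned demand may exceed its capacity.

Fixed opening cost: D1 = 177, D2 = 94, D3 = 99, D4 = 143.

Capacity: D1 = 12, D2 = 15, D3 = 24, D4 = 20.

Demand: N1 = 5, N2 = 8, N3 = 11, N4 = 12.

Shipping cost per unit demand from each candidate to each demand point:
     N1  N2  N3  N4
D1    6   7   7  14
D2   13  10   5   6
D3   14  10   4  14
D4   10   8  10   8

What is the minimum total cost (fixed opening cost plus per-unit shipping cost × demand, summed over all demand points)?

459

Open {D2, D3}; cheapest assignment that respects the capacities:
  D2 (cap 15, load 12): N4 — cost 12×6 = 72
  D3 (cap 24, load 24): N1, N2, N3 — cost 5×14 + 8×10 + 11×4 = 194
  Shipping 266, fixed 193 → total 459.
  Any other capacity-feasible assignment to {D2, D3} ships for at least 266.
Compare {D3, D4}: its best feasible assignment gives total 512.
Compare {D2, D3, D4}: its best feasible assignment gives total 566.
Every other set of open sites that can feasibly serve all demand totals ≥ 512 even under its best assignment. Minimum: 459.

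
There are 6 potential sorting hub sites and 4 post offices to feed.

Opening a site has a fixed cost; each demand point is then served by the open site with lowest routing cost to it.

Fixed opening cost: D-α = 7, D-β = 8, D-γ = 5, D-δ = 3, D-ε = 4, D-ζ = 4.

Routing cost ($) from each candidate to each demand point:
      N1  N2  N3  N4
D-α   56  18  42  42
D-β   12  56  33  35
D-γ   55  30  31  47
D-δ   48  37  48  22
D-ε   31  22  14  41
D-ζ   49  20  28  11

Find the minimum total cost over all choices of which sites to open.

73

Open {D-β, D-ε, D-ζ}: assign each demand point to its cheapest open site.
  N1→D-β 12, N2→D-ζ 20, N3→D-ε 14, N4→D-ζ 11
  routing cost 57, fixed 16 → total 73.
Compare {D-β, D-δ, D-ε, D-ζ}: routing cost 57 + fixed 19 = 76.
Compare {D-α, D-β, D-ε, D-ζ}: routing cost 55 + fixed 23 = 78.
Compare {D-β, D-γ, D-ε, D-ζ}: routing cost 57 + fixed 21 = 78.
All other subsets cost ≥ 76. Minimum total cost: 73.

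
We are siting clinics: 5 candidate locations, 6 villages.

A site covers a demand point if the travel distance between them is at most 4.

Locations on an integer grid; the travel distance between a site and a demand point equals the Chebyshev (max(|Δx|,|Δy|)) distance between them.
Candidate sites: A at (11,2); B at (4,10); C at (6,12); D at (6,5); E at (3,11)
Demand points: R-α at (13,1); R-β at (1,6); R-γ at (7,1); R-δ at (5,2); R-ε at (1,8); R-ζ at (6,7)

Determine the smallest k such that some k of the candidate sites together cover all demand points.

3

Coverage sets (demand points within 4 of each site):
  A: {R-α, R-γ}
  B: {R-β, R-ε, R-ζ}
  C: {}
  D: {R-γ, R-δ, R-ζ}
  E: {R-ε, R-ζ}
No 2 sites suffice: every size-2 union leaves at least one demand point uncovered.
But {A, B, D} covers everything, so the minimum is 3.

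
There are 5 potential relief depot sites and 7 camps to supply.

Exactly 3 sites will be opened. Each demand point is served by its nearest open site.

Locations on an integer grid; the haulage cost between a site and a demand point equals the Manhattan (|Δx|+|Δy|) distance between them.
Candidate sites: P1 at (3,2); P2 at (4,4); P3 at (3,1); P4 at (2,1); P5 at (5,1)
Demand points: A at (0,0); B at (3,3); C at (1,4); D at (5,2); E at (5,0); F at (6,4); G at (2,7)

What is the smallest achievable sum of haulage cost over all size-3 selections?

Open {P2, P4, P5}.
  A→P4 3, B→P2 2, C→P2 3, D→P5 1, E→P5 1, F→P2 2, G→P2 5  ⇒ total 17.
Compare {P1, P2, P5}: total 18.
Compare {P2, P3, P5}: total 18.
No size-3 selection does better; minimum is 17.

17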